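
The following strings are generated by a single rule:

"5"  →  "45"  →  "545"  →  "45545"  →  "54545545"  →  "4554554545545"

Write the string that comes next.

545455454554554545545

From term 3 onward, concatenate the second-to-last term with the last: 5·45 = 545, 45·545 = 45545, …
The next term joins 54545545 and 4554554545545.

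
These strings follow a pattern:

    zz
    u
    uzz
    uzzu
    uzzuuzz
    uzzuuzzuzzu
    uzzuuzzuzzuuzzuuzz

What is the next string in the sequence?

This is a Fibonacci-style word recurrence s(k) = s(k−1)·s(k−2): e.g. u·zz = uzz.
So term 8 is uzzuuzzuzzuuzzuuzz·uzzuuzzuzzu.

uzzuuzzuzzuuzzuuzzuzzuuzzuzzu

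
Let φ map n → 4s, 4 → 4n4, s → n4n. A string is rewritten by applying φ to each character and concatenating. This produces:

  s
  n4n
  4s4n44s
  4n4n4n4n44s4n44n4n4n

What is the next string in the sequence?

4n44s4n44s4n44s4n44s4n44n4n4n4n44s4n44n44s4n44s4n44s

Applying the rule to each of the 20 symbols of 4n4n4n4n44s4n44n4n4n gives the pieces 4n4 4s 4n4 4s 4n4 4s 4n4 4s 4n4 4n4 n4n 4n4 4s 4n4 4n4 4s 4n4 4s 4n4 4s, which concatenate to the answer.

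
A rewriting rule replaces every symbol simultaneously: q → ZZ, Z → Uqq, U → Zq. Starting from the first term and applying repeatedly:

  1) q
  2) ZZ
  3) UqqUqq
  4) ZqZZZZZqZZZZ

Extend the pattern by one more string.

Expanding ZqZZZZZqZZZZ: Z→Uqq, q→ZZ, Z→Uqq, Z→Uqq, Z→Uqq, Z→Uqq, Z→Uqq, q→ZZ, Z→Uqq, Z→Uqq, Z→Uqq, Z→Uqq. Concatenated: Uqq ZZ Uqq Uqq Uqq Uqq Uqq ZZ Uqq Uqq Uqq Uqq.

UqqZZUqqUqqUqqUqqUqqZZUqqUqqUqqUqq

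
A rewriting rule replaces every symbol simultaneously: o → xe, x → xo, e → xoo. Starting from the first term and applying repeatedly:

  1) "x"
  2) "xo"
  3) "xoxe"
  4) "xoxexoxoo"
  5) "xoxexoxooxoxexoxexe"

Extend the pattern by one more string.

xoxexoxooxoxexoxexexoxexoxooxoxexoxooxoxoo

Replace each of the 19 characters of xoxexoxooxoxexoxexe in place — xo xe xo xoo xo xe xo xe xe xo xe xo xoo xo xe xo xoo xo xoo — and concatenate.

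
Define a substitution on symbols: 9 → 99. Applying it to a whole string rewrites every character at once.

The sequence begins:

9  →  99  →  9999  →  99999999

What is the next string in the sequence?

9999999999999999

Apply φ to 99999999 symbol by symbol: 9→99, 9→99, 9→99, 9→99, 9→99, 9→99, 9→99, 9→99; joined: 99 99 99 99 99 99 99 99.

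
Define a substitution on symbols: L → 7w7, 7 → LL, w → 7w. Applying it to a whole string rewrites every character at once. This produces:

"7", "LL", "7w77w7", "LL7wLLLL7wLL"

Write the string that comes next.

7w77w7LL7w7w77w77w77w7LL7w7w77w7

Expanding LL7wLLLL7wLL: L→7w7, L→7w7, 7→LL, w→7w, L→7w7, L→7w7, L→7w7, L→7w7, 7→LL, w→7w, L→7w7, L→7w7. Concatenated: 7w7 7w7 LL 7w 7w7 7w7 7w7 7w7 LL 7w 7w7 7w7.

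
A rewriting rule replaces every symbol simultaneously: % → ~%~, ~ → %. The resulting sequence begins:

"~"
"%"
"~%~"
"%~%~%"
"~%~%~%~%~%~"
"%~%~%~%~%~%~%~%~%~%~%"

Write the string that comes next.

φ(%~%~%~%~%~%~%~%~%~%~%) expands symbol-by-symbol to ~%~ % ~%~ % ~%~ % ~%~ % ~%~ % ~%~ % ~%~ % ~%~ % ~%~ % ~%~ % ~%~; joining the 21 pieces gives the next term.

~%~%~%~%~%~%~%~%~%~%~%~%~%~%~%~%~%~%~%~%~%~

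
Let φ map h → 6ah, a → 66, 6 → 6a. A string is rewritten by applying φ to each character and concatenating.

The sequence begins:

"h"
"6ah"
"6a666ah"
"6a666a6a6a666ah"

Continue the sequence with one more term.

Rewriting the 15 symbols of 6a666a6a6a666ah one by one yields 6a 66 6a 6a 6a 66 6a 66 6a 66 6a 6a 6a 66 6ah; concatenated:

6a666a6a6a666a666a666a6a6a666ah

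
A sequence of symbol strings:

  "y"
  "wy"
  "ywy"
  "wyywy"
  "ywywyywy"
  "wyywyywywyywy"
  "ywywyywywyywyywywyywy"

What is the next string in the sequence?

wyywyywywyywyywywyywywyywyywywyywy

From term 3 onward, concatenate the second-to-last term with the last: y·wy = ywy, wy·ywy = wyywy, …
The next term joins wyywyywywyywy and ywywyywywyywyywywyywy.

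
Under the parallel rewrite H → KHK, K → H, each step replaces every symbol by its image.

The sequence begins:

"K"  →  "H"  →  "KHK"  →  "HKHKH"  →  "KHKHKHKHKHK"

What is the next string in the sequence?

Apply φ to KHKHKHKHKHK symbol by symbol: K→H, H→KHK, K→H, H→KHK, K→H, H→KHK, K→H, H→KHK, K→H, H→KHK, K→H; joined: H KHK H KHK H KHK H KHK H KHK H.

HKHKHKHKHKHKHKHKHKHKH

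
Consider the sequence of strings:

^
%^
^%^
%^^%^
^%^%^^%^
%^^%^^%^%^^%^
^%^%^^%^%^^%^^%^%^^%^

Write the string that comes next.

Each term (from the third on) is the two preceding terms concatenated in order: term 3 = ^·%^ = ^%^.
So term 8 is %^^%^^%^%^^%^·^%^%^^%^%^^%^^%^%^^%^.

%^^%^^%^%^^%^^%^%^^%^%^^%^^%^%^^%^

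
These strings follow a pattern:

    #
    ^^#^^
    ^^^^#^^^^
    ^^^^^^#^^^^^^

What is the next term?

Each term wraps the previous one in ^^ on the left and ^^ on the right.
Applying this once more to ^^^^^^#^^^^^^:

^^^^^^^^#^^^^^^^^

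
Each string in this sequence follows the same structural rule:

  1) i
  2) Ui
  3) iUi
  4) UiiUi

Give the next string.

iUiUiiUi

From term 3 onward, concatenate the second-to-last term with the last: i·Ui = iUi, Ui·iUi = UiiUi, …
Continuing: iUi · UiiUi gives term 5.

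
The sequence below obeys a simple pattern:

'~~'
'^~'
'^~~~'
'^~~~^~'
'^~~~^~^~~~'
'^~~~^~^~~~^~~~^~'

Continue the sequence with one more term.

^~~~^~^~~~^~~~^~^~~~^~^~~~

This is a Fibonacci-style word recurrence s(k) = s(k−1)·s(k−2): e.g. ^~·~~ = ^~~~.
The next term joins ^~~~^~^~~~^~~~^~ and ^~~~^~^~~~.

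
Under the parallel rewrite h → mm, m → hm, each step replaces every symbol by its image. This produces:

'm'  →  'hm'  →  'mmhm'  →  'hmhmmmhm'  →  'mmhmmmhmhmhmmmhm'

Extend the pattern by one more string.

Replace each of the 16 characters of mmhmmmhmhmhmmmhm in place — hm hm mm hm hm hm mm hm mm hm mm hm hm hm mm hm — and concatenate.

hmhmmmhmhmhmmmhmmmhmmmhmhmhmmmhm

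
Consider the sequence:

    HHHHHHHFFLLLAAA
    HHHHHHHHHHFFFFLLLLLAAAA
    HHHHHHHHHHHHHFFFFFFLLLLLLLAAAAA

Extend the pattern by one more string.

HHHHHHHHHHHHHHHHFFFFFFFFLLLLLLLLLAAAAAA

The n-th term is 3n+1 H's then 2n-2 F's then 2n-1 L's then n+1 A's, where the shown terms are n = 2, 3, 4.
At n = 5 the blocks have lengths 16, 8, 9, 6.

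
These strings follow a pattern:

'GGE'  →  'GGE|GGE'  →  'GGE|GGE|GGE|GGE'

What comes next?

Every step duplicates the string with '|' between the halves.
Doubling GGE|GGE|GGE|GGE with '|' between the halves:

GGE|GGE|GGE|GGE|GGE|GGE|GGE|GGE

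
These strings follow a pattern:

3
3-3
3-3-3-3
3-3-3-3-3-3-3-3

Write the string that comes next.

Every step duplicates the string with '-' between the halves.
Doubling 3-3-3-3-3-3-3-3 with '-' between the halves:

3-3-3-3-3-3-3-3-3-3-3-3-3-3-3-3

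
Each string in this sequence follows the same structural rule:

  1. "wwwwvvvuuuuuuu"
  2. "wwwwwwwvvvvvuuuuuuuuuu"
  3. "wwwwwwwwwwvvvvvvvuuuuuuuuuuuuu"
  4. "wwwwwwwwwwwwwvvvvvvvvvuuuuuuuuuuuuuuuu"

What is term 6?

wwwwwwwwwwwwwwwwwwwvvvvvvvvvvvvvuuuuuuuuuuuuuuuuuuuuuu

Term n consists of 3n-2 w's, followed by 2n-1 v's, followed by 3n+1 u's, where the shown terms are n = 2, 3, 4, 5.
For term 6, n = 7, so the run lengths are 19, 13, 22.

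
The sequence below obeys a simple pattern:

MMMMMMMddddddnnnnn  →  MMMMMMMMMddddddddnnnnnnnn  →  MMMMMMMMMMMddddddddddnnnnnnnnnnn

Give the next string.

MMMMMMMMMMMMMddddddddddddnnnnnnnnnnnnnn

The n-th term is 2n+3 M's then 2n+2 d's then 3n-1 n's, where the shown terms are n = 2, 3, 4.
At n = 5 the blocks have lengths 13, 12, 14.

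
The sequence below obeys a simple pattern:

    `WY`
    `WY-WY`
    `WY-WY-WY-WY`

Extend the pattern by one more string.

WY-WY-WY-WY-WY-WY-WY-WY

s(k+1) = s(k)·-·s(k) — each term doubles the last with '-' between the halves.
So the next term is two copies of WY-WY-WY-WY with '-' between the halves.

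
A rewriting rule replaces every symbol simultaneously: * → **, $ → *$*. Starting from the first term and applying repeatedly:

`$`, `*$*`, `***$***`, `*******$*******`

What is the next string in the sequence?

***************$***************

Applying the rule to each of the 15 symbols of *******$******* gives the pieces ** ** ** ** ** ** ** *$* ** ** ** ** ** ** **, which concatenate to the answer.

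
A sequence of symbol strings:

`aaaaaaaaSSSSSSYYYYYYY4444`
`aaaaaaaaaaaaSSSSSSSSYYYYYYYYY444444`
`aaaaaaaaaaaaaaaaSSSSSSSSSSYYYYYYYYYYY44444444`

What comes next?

aaaaaaaaaaaaaaaaaaaaSSSSSSSSSSSSYYYYYYYYYYYYY4444444444

Each string has the form a^{4n} S^{2n+2} Y^{2n+3} 4^{2n}, where the shown terms are n = 2, 3, 4.
For the next term, n = 5, so the run lengths are 20, 12, 13, 10.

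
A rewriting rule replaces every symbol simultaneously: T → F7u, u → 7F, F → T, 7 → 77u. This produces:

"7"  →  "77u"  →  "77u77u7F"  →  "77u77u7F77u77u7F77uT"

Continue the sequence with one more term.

Applying the rule to each of the 20 symbols of 77u77u7F77u77u7F77uT gives the pieces 77u 77u 7F 77u 77u 7F 77u T 77u 77u 7F 77u 77u 7F 77u T 77u 77u 7F F7u, which concatenate to the answer.

77u77u7F77u77u7F77uT77u77u7F77u77u7F77uT77u77u7FF7u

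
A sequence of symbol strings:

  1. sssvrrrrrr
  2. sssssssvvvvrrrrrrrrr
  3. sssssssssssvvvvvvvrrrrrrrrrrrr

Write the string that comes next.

sssssssssssssssvvvvvvvvvvrrrrrrrrrrrrrrr

Each string has the form s^{4n-1} v^{3n-2} r^{3n+3} (n = 1, 2, …).
At n = 4 the blocks have lengths 15, 10, 15.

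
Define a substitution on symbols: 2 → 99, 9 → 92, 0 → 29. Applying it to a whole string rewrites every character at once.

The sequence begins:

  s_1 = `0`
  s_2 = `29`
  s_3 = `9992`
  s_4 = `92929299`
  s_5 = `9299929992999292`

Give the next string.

Applying the rule to each of the 16 symbols of 9299929992999292 gives the pieces 92 99 92 92 92 99 92 92 92 99 92 92 92 99 92 99, which concatenate to the answer.

92999292929992929299929292999299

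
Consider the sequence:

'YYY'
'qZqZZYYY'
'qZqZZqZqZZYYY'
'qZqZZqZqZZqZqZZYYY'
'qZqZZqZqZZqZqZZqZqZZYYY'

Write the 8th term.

Every step adds qZqZZ at the front: s(k+1) = qZqZZ·s(k).
From qZqZZqZqZZqZqZZqZqZZYYY, 3 further steps: qZqZZqZqZZqZqZZqZqZZYYY → qZqZZqZqZZqZqZZqZqZZqZqZZYYY → qZqZZqZqZZqZqZZqZqZZqZqZZqZqZZYYY → (answer).

qZqZZqZqZZqZqZZqZqZZqZqZZqZqZZqZqZZYYY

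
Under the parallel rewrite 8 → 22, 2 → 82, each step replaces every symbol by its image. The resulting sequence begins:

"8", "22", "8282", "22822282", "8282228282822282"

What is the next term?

22822282828222822282228282822282

Applying the rule to each of the 16 symbols of 8282228282822282 gives the pieces 22 82 22 82 82 82 22 82 22 82 22 82 82 82 22 82, which concatenate to the answer.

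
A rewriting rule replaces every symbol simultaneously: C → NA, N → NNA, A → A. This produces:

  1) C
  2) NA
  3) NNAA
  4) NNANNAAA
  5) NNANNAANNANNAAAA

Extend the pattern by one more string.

Applying the rule to each of the 16 symbols of NNANNAANNANNAAAA gives the pieces NNA NNA A NNA NNA A A NNA NNA A NNA NNA A A A A, which concatenate to the answer.

NNANNAANNANNAAANNANNAANNANNAAAAA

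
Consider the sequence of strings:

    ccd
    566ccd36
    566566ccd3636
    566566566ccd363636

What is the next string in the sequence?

566566566566ccd36363636

Each term wraps the previous one in 566 on the left and 36 on the right.
So the next term is 566·566566566ccd363636·36.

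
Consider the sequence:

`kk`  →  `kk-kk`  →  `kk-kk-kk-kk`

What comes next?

s(k+1) = s(k)·-·s(k) — each term doubles the last with '-' between the halves.
One more doubling of kk-kk-kk-kk gives the answer.

kk-kk-kk-kk-kk-kk-kk-kk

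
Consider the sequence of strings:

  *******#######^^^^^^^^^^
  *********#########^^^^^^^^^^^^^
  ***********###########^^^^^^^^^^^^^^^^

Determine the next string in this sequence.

The n-th term is 2n+1 *'s then 2n+1 #'s then 3n+1 ^'s, where the shown terms are n = 3, 4, 5.
At n = 6 the blocks have lengths 13, 13, 19.

*************#############^^^^^^^^^^^^^^^^^^^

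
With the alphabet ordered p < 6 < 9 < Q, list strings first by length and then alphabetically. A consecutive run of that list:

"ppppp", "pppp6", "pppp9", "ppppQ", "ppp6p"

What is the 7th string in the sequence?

Continuing the enumeration 2 steps past ppp6p: ppp6p → ppp66 → (answer).

ppp69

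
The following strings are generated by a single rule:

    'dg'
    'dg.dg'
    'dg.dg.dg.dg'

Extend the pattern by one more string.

Every step duplicates the string with '.' between the halves.
So the next term is two copies of dg.dg.dg.dg with '.' between the halves.

dg.dg.dg.dg.dg.dg.dg.dg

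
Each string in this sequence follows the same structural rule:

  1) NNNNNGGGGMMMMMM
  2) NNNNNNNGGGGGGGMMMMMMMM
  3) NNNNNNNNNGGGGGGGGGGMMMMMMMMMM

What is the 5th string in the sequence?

NNNNNNNNNNNNNGGGGGGGGGGGGGGGGMMMMMMMMMMMMMM

Reading off run lengths: N runs 5, 7, 9; G runs 4, 7, 10; M runs 6, 8, 10 — each is linear in n, where the shown terms are n = 2, 3, 4.
For term 5, n = 6, so the run lengths are 13, 16, 14.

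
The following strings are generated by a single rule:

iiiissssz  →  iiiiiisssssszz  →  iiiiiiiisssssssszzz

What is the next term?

iiiiiiiiiisssssssssszzzz

Each string has the form i^{2n} s^{2n} z^{n-1}, where the shown terms are n = 2, 3, 4.
At n = 5 the blocks have lengths 10, 10, 4.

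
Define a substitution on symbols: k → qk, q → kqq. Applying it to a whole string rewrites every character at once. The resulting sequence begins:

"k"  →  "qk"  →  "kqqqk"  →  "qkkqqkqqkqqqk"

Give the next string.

kqqqkqkkqqkqqqkkqqkqqqkkqqkqqkqqqk

φ(qkkqqkqqkqqqk) expands symbol-by-symbol to kqq qk qk kqq kqq qk kqq kqq qk kqq kqq kqq qk; joining the 13 pieces gives the next term.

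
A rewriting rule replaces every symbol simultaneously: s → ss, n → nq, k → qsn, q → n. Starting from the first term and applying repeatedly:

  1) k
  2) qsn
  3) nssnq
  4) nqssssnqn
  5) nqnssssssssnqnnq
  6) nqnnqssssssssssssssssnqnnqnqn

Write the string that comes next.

φ(nqnnqssssssssssssssssnqnnqnqn) expands symbol-by-symbol to nq n nq nq n ss ss ss ss ss ss ss ss ss ss ss ss ss ss ss ss nq n nq nq n nq n nq; joining the 29 pieces gives the next term.

nqnnqnqnssssssssssssssssssssssssssssssssnqnnqnqnnqnnq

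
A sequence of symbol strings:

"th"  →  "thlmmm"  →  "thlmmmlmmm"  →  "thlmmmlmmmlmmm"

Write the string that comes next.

Each term is the previous one with lmmm appended.
Applying this once more to thlmmmlmmmlmmm:

thlmmmlmmmlmmmlmmm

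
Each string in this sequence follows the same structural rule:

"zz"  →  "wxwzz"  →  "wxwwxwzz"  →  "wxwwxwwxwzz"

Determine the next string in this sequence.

Each term is the previous one with wxw prepended.
One more step from wxwwxwwxwzz gives the answer.

wxwwxwwxwwxwzz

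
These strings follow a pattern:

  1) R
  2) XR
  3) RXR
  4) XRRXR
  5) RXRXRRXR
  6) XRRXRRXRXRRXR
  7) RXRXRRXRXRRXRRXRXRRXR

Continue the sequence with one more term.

XRRXRRXRXRRXRRXRXRRXRXRRXRRXRXRRXR

From term 3 onward, concatenate the second-to-last term with the last: R·XR = RXR, XR·RXR = XRRXR, …
So term 8 is XRRXRRXRXRRXR·RXRXRRXRXRRXRRXRXRRXR.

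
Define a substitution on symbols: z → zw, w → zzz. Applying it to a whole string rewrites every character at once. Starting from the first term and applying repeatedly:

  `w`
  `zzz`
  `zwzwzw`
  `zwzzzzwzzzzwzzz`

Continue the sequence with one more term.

zwzzzzwzwzwzwzzzzwzwzwzwzzzzwzwzw

φ(zwzzzzwzzzzwzzz) expands symbol-by-symbol to zw zzz zw zw zw zw zzz zw zw zw zw zzz zw zw zw; joining the 15 pieces gives the next term.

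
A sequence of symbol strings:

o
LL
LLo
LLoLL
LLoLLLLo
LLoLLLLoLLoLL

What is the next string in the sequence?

Each term (from the third on) is the previous term followed by the one before it: term 3 = LL·o = LLo.
So term 7 is LLoLLLLoLLoLL·LLoLLLLo.

LLoLLLLoLLoLLLLoLLLLo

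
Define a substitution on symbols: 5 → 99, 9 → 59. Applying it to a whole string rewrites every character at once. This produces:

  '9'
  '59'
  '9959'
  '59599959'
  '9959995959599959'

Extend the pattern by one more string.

Applying the rule to each of the 16 symbols of 9959995959599959 gives the pieces 59 59 99 59 59 59 99 59 99 59 99 59 59 59 99 59, which concatenate to the answer.

59599959595999599959995959599959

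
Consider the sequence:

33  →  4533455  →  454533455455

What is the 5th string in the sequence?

4545454533455455455455

Every step adds 45 to the front and 455 to the end of the previous string.
From 454533455455, 2 further steps: 454533455455 → 45454533455455455 → (answer).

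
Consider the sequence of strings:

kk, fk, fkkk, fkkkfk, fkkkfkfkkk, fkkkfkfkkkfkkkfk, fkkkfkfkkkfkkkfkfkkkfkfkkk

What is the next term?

fkkkfkfkkkfkkkfkfkkkfkfkkkfkkkfkfkkkfkkkfk

From term 3 onward, concatenate the last term with the second-to-last: fk·kk = fkkk, fkkk·fk = fkkkfk, …
So term 8 is fkkkfkfkkkfkkkfkfkkkfkfkkk·fkkkfkfkkkfkkkfk.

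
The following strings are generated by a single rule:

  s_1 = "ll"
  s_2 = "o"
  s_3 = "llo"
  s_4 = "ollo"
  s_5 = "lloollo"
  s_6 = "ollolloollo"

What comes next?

From term 3 onward, concatenate the second-to-last term with the last: ll·o = llo, o·llo = ollo, …
So term 7 is lloollo·ollolloollo.

lloolloollolloollo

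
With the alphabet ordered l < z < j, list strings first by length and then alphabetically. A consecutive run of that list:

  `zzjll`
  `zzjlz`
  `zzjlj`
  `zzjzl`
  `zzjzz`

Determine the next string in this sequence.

Treat zzjzz as a base-3 numeral over the given alphabet and add one, carrying through any trailing j's.

zzjzj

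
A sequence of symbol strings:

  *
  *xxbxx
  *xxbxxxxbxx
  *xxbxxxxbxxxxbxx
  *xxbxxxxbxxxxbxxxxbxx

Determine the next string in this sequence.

*xxbxxxxbxxxxbxxxxbxxxxbxx

Every step adds xxbxx to the end: s(k+1) = s(k)·xxbxx.
One more step from *xxbxxxxbxxxxbxxxxbxx gives the answer.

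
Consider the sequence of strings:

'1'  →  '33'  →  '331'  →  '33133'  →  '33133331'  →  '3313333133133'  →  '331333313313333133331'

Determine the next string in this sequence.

3313333133133331333313313333133133

This is a Fibonacci-style word recurrence s(k) = s(k−1)·s(k−2): e.g. 33·1 = 331.
So term 8 is 331333313313333133331·3313333133133.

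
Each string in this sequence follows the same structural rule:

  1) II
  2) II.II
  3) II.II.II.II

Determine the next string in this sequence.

Each string is two copies of the previous one joined by '.'.
One more doubling of II.II.II.II gives the answer.

II.II.II.II.II.II.II.II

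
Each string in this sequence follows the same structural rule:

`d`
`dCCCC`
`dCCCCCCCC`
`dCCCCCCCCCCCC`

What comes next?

dCCCCCCCCCCCCCCCC

Each term is the previous one with CCCC appended.
So the next term is dCCCCCCCCCCCC·CCCC.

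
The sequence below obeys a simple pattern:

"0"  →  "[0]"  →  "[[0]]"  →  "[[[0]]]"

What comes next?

[[[[0]]]]

s(k+1) = [·s(k)·], so each term gains [ as a prefix and ] as a suffix.
So the next term is [·[[[0]]]·].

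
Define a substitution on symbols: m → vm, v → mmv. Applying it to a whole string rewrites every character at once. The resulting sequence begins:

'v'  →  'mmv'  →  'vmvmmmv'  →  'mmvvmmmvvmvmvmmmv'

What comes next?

vmvmmmvmmvvmvmvmmmvmmvvmmmvvmmmvvmvmvmmmv

Replace each of the 17 characters of mmvvmmmvvmvmvmmmv in place — vm vm mmv mmv vm vm vm mmv mmv vm mmv vm mmv vm vm vm mmv — and concatenate.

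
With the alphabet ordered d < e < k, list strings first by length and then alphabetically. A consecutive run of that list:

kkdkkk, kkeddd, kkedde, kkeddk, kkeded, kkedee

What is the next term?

Find the rightmost character of kkedee below k, bump it to the next letter, and reset everything to its right to d.

kkedek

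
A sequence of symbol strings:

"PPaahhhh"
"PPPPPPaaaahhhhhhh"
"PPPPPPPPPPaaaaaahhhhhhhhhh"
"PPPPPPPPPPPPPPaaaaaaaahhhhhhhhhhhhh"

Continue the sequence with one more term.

Each string has the form P^{4n-2} a^{2n} h^{3n+1} (n = 1, 2, …).
At n = 5 the blocks have lengths 18, 10, 16.

PPPPPPPPPPPPPPPPPPaaaaaaaaaahhhhhhhhhhhhhhhh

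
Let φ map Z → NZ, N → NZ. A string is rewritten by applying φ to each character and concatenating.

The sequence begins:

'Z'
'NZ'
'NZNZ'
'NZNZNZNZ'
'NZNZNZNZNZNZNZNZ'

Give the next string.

NZNZNZNZNZNZNZNZNZNZNZNZNZNZNZNZ

Applying the rule to each of the 16 symbols of NZNZNZNZNZNZNZNZ gives the pieces NZ NZ NZ NZ NZ NZ NZ NZ NZ NZ NZ NZ NZ NZ NZ NZ, which concatenate to the answer.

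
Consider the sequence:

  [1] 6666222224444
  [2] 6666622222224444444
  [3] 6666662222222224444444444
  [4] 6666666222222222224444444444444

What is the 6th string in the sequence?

The n-th term is n+3 6's then 2n+3 2's then 3n+1 4's (n = 1, 2, …).
At n = 6 the blocks have lengths 9, 15, 19.

6666666662222222222222224444444444444444444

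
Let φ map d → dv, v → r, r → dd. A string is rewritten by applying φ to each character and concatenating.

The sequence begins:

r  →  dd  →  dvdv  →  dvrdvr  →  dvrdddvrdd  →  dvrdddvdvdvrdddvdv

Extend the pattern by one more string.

dvrdddvdvdvrdvrdvrdddvdvdvrdvr

φ(dvrdddvdvdvrdddvdv) expands symbol-by-symbol to dv r dd dv dv dv r dv r dv r dd dv dv dv r dv r; joining the 18 pieces gives the next term.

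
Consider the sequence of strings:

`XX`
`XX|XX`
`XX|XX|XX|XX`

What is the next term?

s(k+1) = s(k)·|·s(k) — each term doubles the last with '|' between the halves.
Doubling XX|XX|XX|XX with '|' between the halves:

XX|XX|XX|XX|XX|XX|XX|XX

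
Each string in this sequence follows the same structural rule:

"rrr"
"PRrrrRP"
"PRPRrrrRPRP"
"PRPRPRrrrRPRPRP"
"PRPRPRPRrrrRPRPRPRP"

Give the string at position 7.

s(k+1) = PR·s(k)·RP, so each term gains PR as a prefix and RP as a suffix.
From PRPRPRPRrrrRPRPRPRP, 2 further steps: PRPRPRPRrrrRPRPRPRP → PRPRPRPRPRrrrRPRPRPRPRP → (answer).

PRPRPRPRPRPRrrrRPRPRPRPRPRP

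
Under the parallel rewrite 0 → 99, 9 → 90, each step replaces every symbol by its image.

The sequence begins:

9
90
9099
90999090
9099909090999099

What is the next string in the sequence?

Rewriting the 16 symbols of 9099909090999099 one by one yields 90 99 90 90 90 99 90 99 90 99 90 90 90 99 90 90; concatenated:

90999090909990999099909090999090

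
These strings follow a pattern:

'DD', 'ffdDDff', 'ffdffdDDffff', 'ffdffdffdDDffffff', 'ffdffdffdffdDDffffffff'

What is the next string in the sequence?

Each term wraps the previous one in ffd on the left and ff on the right.
Applying this once more to ffdffdffdffdDDffffffff:

ffdffdffdffdffdDDffffffffff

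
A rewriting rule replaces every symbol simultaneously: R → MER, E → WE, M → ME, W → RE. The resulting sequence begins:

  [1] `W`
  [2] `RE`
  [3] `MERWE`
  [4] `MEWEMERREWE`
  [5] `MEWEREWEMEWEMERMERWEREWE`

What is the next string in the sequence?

MEWEREWEMERWEREWEMEWEREWEMEWEMERMEWEMERREWEMERWEREWE

Applying the rule to each of the 24 symbols of MEWEREWEMEWEMERMERWEREWE gives the pieces ME WE RE WE MER WE RE WE ME WE RE WE ME WE MER ME WE MER RE WE MER WE RE WE, which concatenate to the answer.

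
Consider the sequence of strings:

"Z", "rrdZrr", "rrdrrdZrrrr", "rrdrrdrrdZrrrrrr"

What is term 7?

Every step adds rrd to the front and rr to the end of the previous string.
From rrdrrdrrdZrrrrrr, 3 further steps: rrdrrdrrdZrrrrrr → rrdrrdrrdrrdZrrrrrrrr → rrdrrdrrdrrdrrdZrrrrrrrrrr → (answer).

rrdrrdrrdrrdrrdrrdZrrrrrrrrrrrr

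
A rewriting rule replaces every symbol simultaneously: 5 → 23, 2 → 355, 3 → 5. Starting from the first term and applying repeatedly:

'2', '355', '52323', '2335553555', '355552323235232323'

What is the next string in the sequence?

φ(355552323235232323) expands symbol-by-symbol to 5 23 23 23 23 355 5 355 5 355 5 23 355 5 355 5 355 5; joining the 18 pieces gives the next term.

52323232335553555355523355535553555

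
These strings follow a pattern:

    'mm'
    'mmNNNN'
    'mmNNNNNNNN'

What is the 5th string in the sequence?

The strings grow by a fixed suffix NNNN each time.
From mmNNNNNNNN, 2 further steps: mmNNNNNNNN → mmNNNNNNNNNNNN → (answer).

mmNNNNNNNNNNNNNNNN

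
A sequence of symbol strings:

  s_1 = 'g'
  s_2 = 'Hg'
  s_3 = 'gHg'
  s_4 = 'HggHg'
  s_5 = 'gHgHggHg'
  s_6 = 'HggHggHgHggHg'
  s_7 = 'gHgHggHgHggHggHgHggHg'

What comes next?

HggHggHgHggHggHgHggHgHggHggHgHggHg

From term 3 onward, concatenate the second-to-last term with the last: g·Hg = gHg, Hg·gHg = HggHg, …
So term 8 is HggHggHgHggHg·gHgHggHgHggHggHgHggHg.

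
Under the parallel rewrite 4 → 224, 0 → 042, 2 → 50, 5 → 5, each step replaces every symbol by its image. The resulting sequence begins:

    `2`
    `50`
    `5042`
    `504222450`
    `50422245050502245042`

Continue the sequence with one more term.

φ(50422245050502245042) expands symbol-by-symbol to 5 042 224 50 50 50 224 5 042 5 042 5 042 50 50 224 5 042 224 50; joining the 20 pieces gives the next term.

50422245050502245042504250425050224504222450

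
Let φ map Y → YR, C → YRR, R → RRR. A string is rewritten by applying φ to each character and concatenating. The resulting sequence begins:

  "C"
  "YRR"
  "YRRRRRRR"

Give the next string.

YRRRRRRRRRRRRRRRRRRRRRR

Rewriting each symbol of YRRRRRRR: Y→YR, R→RRR, R→RRR, R→RRR, R→RRR, R→RRR, R→RRR, R→RRR, which concatenates to YR RRR RRR RRR RRR RRR RRR RRR.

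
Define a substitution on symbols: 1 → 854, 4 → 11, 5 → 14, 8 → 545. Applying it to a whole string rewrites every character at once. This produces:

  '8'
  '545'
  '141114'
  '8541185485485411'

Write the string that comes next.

Rewriting the 16 symbols of 8541185485485411 one by one yields 545 14 11 854 854 545 14 11 545 14 11 545 14 11 854 854; concatenated:

5451411854854545141154514115451411854854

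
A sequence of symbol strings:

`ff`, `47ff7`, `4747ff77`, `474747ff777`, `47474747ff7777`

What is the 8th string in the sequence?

s(k+1) = 47·s(k)·7, so each term gains 47 as a prefix and 7 as a suffix.
From 47474747ff7777, 3 further steps: 47474747ff7777 → 4747474747ff77777 → 474747474747ff777777 → (answer).

47474747474747ff7777777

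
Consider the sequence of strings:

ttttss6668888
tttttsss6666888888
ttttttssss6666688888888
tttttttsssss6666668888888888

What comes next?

ttttttttssssss6666666888888888888

Term n consists of n+2 t's, followed by n s's, followed by n+1 6's, followed by 2n 8's, where the shown terms are n = 2, 3, 4, 5.
For the next term, n = 6, so the run lengths are 8, 6, 7, 12.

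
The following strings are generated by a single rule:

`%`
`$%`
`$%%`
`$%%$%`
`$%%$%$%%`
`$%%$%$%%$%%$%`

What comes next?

$%%$%$%%$%%$%$%%$%$%%

Each term (from the third on) is the previous term followed by the one before it: term 3 = $%·% = $%%.
So term 7 is $%%$%$%%$%%$%·$%%$%$%%.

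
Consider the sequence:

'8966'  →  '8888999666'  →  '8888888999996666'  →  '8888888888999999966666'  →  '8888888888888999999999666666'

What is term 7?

8888888888888888888999999999999966666666

Reading off run lengths: 8 runs 1, 4, 7, 10, 13; 9 runs 1, 3, 5, 7, 9; 6 runs 2, 3, 4, 5, 6 — each is linear in n (n = 1, 2, …).
Setting n = 7 gives 19, 13, 8 characters in each block.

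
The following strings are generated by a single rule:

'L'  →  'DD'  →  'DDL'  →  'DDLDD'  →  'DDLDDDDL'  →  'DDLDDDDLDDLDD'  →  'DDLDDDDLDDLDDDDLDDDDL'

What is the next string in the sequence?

DDLDDDDLDDLDDDDLDDDDLDDLDDDDLDDLDD

From term 3 onward, concatenate the last term with the second-to-last: DD·L = DDL, DDL·DD = DDLDD, …
The next term joins DDLDDDDLDDLDDDDLDDDDL and DDLDDDDLDDLDD.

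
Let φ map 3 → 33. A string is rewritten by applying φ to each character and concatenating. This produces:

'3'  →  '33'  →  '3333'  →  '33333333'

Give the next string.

3333333333333333

Expanding 33333333: 3→33, 3→33, 3→33, 3→33, 3→33, 3→33, 3→33, 3→33. Concatenated: 33 33 33 33 33 33 33 33.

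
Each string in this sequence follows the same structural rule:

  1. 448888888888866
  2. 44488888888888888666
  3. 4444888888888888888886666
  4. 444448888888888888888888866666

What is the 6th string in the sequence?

4444444888888888888888888888888886666666

Reading off run lengths: 4 runs 2, 3, 4, 5; 8 runs 11, 14, 17, 20; 6 runs 2, 3, 4, 5 — each is linear in n, where the shown terms are n = 3, 4, 5, 6.
At n = 8 the blocks have lengths 7, 26, 7.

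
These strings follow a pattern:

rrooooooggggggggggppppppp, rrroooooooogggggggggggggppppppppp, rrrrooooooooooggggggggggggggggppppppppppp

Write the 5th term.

Term n consists of n-1 r's, followed by 2n o's, followed by 3n+1 g's, followed by 2n+1 p's, where the shown terms are n = 3, 4, 5.
For term 5, n = 7, so the run lengths are 6, 14, 22, 15.

rrrrrrooooooooooooooggggggggggggggggggggggppppppppppppppp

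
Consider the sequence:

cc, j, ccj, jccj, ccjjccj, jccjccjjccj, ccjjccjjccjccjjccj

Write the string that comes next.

jccjccjjccjccjjccjjccjccjjccj

This is a Fibonacci-style word recurrence s(k) = s(k−2)·s(k−1): e.g. cc·j = ccj.
Continuing: jccjccjjccj · ccjjccjjccjccjjccj gives term 8.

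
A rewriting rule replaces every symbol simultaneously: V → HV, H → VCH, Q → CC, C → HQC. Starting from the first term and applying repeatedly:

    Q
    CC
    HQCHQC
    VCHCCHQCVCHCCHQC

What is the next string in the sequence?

Applying the rule to each of the 16 symbols of VCHCCHQCVCHCCHQC gives the pieces HV HQC VCH HQC HQC VCH CC HQC HV HQC VCH HQC HQC VCH CC HQC, which concatenate to the answer.

HVHQCVCHHQCHQCVCHCCHQCHVHQCVCHHQCHQCVCHCCHQC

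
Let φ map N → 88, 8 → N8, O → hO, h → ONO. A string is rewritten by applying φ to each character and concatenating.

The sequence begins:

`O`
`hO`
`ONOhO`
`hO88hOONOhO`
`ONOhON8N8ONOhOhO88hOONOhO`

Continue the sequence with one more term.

φ(ONOhON8N8ONOhOhO88hOONOhO) expands symbol-by-symbol to hO 88 hO ONO hO 88 N8 88 N8 hO 88 hO ONO hO ONO hO N8 N8 ONO hO hO 88 hO ONO hO; joining the 25 pieces gives the next term.

hO88hOONOhO88N888N8hO88hOONOhOONOhON8N8ONOhOhO88hOONOhO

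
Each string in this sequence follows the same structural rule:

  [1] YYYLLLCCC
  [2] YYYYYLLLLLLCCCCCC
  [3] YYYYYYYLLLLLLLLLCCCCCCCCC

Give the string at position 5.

Term n consists of 2n+1 Y's, followed by 3n L's, followed by 3n C's (n = 1, 2, …).
At n = 5 the blocks have lengths 11, 15, 15.

YYYYYYYYYYYLLLLLLLLLLLLLLLCCCCCCCCCCCCCCC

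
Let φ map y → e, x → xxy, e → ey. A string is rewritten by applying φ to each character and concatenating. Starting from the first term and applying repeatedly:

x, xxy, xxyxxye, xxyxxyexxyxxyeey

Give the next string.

φ(xxyxxyexxyxxyeey) expands symbol-by-symbol to xxy xxy e xxy xxy e ey xxy xxy e xxy xxy e ey ey e; joining the 16 pieces gives the next term.

xxyxxyexxyxxyeeyxxyxxyexxyxxyeeyeye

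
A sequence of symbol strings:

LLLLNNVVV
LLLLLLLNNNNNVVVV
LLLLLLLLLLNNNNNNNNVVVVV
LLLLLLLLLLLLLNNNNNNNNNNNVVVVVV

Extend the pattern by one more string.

Term n consists of 3n+1 L's, followed by 3n-1 N's, followed by n+2 V's (n = 1, 2, …).
At n = 5 the blocks have lengths 16, 14, 7.

LLLLLLLLLLLLLLLLNNNNNNNNNNNNNNVVVVVVV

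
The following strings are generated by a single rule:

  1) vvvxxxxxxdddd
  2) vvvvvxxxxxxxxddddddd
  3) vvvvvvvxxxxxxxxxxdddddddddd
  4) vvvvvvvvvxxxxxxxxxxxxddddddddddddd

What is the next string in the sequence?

vvvvvvvvvvvxxxxxxxxxxxxxxdddddddddddddddd

Term n consists of 2n-1 v's, followed by 2n+2 x's, followed by 3n-2 d's, where the shown terms are n = 2, 3, 4, 5.
At n = 6 the blocks have lengths 11, 14, 16.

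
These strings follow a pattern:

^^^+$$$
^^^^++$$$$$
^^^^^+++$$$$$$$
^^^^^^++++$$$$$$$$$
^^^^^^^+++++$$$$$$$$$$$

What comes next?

The n-th term is n+2 ^'s then n +'s then 2n+1 $'s (n = 1, 2, …).
Setting n = 6 gives 8, 6, 13 characters in each block.

^^^^^^^^++++++$$$$$$$$$$$$$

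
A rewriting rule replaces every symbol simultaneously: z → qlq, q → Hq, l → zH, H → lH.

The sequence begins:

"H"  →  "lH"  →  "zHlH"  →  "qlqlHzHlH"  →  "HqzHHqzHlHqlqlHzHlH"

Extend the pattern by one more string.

Replace each of the 19 characters of HqzHHqzHlHqlqlHzHlH in place — lH Hq qlq lH lH Hq qlq lH zH lH Hq zH Hq zH lH qlq lH zH lH — and concatenate.

lHHqqlqlHlHHqqlqlHzHlHHqzHHqzHlHqlqlHzHlH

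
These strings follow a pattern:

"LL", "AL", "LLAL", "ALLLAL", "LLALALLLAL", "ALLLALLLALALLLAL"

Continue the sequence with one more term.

LLALALLLALALLLALLLALALLLAL

Each term (from the third on) is the two preceding terms concatenated in order: term 3 = LL·AL = LLAL.
The next term joins LLALALLLAL and ALLLALLLALALLLAL.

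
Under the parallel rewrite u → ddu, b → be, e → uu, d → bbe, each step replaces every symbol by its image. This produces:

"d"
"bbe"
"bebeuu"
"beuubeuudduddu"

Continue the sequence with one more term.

Rewriting the 14 symbols of beuubeuudduddu one by one yields be uu ddu ddu be uu ddu ddu bbe bbe ddu bbe bbe ddu; concatenated:

beuudduddubeuudduddubbebbeddubbebbeddu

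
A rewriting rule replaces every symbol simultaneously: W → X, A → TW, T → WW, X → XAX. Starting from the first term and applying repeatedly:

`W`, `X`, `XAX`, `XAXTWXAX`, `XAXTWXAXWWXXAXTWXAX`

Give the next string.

φ(XAXTWXAXWWXXAXTWXAX) expands symbol-by-symbol to XAX TW XAX WW X XAX TW XAX X X XAX XAX TW XAX WW X XAX TW XAX; joining the 19 pieces gives the next term.

XAXTWXAXWWXXAXTWXAXXXXAXXAXTWXAXWWXXAXTWXAX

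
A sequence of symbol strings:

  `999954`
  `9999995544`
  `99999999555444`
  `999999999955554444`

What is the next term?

9999999999995555544444

Reading off run lengths: 9 runs 4, 6, 8, 10; 5 runs 1, 2, 3, 4; 4 runs 1, 2, 3, 4 — each is linear in n (n = 1, 2, …).
Setting n = 5 gives 12, 5, 5 characters in each block.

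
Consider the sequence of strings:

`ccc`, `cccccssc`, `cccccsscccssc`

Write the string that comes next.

Each term is the previous one with ccssc appended.
One more step from cccccsscccssc gives the answer.

cccccsscccsscccssc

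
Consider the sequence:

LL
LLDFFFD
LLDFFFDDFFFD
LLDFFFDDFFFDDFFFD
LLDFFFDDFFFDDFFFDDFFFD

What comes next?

Each term is the previous one with DFFFD appended.
Applying this once more to LLDFFFDDFFFDDFFFDDFFFD:

LLDFFFDDFFFDDFFFDDFFFDDFFFD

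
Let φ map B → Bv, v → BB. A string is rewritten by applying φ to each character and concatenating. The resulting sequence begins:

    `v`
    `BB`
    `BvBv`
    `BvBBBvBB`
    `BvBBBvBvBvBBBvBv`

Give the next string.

BvBBBvBvBvBBBvBBBvBBBvBvBvBBBvBB

Replace each of the 16 characters of BvBBBvBvBvBBBvBv in place — Bv BB Bv Bv Bv BB Bv BB Bv BB Bv Bv Bv BB Bv BB — and concatenate.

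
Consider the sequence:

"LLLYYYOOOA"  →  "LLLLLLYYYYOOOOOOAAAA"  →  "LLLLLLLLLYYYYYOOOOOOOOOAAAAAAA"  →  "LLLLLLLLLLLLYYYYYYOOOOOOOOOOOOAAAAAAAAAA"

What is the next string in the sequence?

Term n consists of 3n L's, followed by n+2 Y's, followed by 3n O's, followed by 3n-2 A's (n = 1, 2, …).
Setting n = 5 gives 15, 7, 15, 13 characters in each block.

LLLLLLLLLLLLLLLYYYYYYYOOOOOOOOOOOOOOOAAAAAAAAAAAAA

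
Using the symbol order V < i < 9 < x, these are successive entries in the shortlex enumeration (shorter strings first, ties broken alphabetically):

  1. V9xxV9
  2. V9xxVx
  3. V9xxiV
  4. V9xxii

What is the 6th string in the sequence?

Continuing the enumeration 2 steps past V9xxii: V9xxii → V9xxi9 → (answer).

V9xxix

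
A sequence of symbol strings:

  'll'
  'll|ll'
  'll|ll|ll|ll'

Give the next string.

ll|ll|ll|ll|ll|ll|ll|ll

Every step duplicates the string with '|' between the halves.
One more doubling of ll|ll|ll|ll gives the answer.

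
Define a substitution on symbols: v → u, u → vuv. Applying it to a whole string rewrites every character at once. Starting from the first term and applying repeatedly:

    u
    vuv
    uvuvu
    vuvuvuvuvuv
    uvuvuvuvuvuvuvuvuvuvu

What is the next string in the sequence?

Rewriting the 21 symbols of uvuvuvuvuvuvuvuvuvuvu one by one yields vuv u vuv u vuv u vuv u vuv u vuv u vuv u vuv u vuv u vuv u vuv; concatenated:

vuvuvuvuvuvuvuvuvuvuvuvuvuvuvuvuvuvuvuvuvuv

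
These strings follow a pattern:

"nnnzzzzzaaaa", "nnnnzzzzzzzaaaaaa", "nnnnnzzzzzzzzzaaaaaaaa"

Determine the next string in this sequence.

nnnnnnzzzzzzzzzzzaaaaaaaaaa

Each string has the form n^{n+1} z^{2n+1} a^{2n}, where the shown terms are n = 2, 3, 4.
At n = 5 the blocks have lengths 6, 11, 10.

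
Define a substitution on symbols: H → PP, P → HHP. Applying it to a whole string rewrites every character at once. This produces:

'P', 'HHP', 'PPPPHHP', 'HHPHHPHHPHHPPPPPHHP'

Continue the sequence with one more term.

PPPPHHPPPPPHHPPPPPHHPPPPPHHPHHPHHPHHPHHPPPPPHHP

φ(HHPHHPHHPHHPPPPPHHP) expands symbol-by-symbol to PP PP HHP PP PP HHP PP PP HHP PP PP HHP HHP HHP HHP HHP PP PP HHP; joining the 19 pieces gives the next term.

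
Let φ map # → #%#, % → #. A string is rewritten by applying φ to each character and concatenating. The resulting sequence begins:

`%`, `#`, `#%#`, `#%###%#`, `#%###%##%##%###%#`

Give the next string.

#%###%##%##%###%##%###%##%###%##%##%###%#

Replace each of the 17 characters of #%###%##%##%###%# in place — #%# # #%# #%# #%# # #%# #%# # #%# #%# # #%# #%# #%# # #%# — and concatenate.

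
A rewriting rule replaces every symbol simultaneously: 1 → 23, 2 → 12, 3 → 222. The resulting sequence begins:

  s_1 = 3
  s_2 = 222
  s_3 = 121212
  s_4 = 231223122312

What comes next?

Rewriting each symbol of 231223122312: 2→12, 3→222, 1→23, 2→12, 2→12, 3→222, 1→23, 2→12, 2→12, 3→222, 1→23, 2→12, which concatenates to 12 222 23 12 12 222 23 12 12 222 23 12.

122222312122222312122222312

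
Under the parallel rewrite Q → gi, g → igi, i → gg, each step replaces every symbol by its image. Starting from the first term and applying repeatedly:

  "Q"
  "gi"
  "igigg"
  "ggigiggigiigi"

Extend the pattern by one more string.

igiigiggigiggigiigiggigiggggigigg

Replace each of the 13 characters of ggigiggigiigi in place — igi igi gg igi gg igi igi gg igi gg gg igi gg — and concatenate.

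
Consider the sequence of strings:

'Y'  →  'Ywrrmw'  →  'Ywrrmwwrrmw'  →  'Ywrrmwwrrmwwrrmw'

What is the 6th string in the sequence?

Every step adds wrrmw to the end: s(k+1) = s(k)·wrrmw.
From Ywrrmwwrrmwwrrmw, 2 further steps: Ywrrmwwrrmwwrrmw → Ywrrmwwrrmwwrrmwwrrmw → (answer).

Ywrrmwwrrmwwrrmwwrrmwwrrmw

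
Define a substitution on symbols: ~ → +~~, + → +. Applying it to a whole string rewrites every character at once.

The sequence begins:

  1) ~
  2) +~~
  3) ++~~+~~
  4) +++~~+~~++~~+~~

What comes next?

Rewriting the 15 symbols of +++~~+~~++~~+~~ one by one yields + + + +~~ +~~ + +~~ +~~ + + +~~ +~~ + +~~ +~~; concatenated:

++++~~+~~++~~+~~+++~~+~~++~~+~~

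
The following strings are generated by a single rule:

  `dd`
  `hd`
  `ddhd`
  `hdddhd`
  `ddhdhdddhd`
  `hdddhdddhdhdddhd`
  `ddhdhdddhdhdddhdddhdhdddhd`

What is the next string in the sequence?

hdddhdddhdhdddhdddhdhdddhdhdddhdddhdhdddhd

From term 3 onward, concatenate the second-to-last term with the last: dd·hd = ddhd, hd·ddhd = hdddhd, …
Continuing: hdddhdddhdhdddhd · ddhdhdddhdhdddhdddhdhdddhd gives term 8.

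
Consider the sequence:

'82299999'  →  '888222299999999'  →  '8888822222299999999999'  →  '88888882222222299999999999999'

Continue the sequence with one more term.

888888888222222222299999999999999999

Each string has the form 8^{2n-1} 2^{2n} 9^{3n+2} (n = 1, 2, …).
Setting n = 5 gives 9, 10, 17 characters in each block.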